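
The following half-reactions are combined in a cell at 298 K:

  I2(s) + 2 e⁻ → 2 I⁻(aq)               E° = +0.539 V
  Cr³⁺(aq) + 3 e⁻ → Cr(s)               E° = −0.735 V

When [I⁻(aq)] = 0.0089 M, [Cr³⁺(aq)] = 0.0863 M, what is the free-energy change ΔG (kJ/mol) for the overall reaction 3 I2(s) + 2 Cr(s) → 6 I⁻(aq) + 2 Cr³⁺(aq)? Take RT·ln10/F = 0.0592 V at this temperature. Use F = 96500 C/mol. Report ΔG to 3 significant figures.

−820 kJ/mol

With I₂/I⁻ reduced at the cathode, E°cell = +0.539 − (−0.735) = +1.274 V and n = 6.
The reaction quotient is [I⁻(aq)]^6·[Cr³⁺(aq)]^2 = 3.7×10^−15; by Nernst, E = +1.274 − (0.0592/6)(−14.432) = +1.4164 V.
Then ΔG = −nFE = −6 × 96500 × +1.4164 J/mol = −820 kJ/mol.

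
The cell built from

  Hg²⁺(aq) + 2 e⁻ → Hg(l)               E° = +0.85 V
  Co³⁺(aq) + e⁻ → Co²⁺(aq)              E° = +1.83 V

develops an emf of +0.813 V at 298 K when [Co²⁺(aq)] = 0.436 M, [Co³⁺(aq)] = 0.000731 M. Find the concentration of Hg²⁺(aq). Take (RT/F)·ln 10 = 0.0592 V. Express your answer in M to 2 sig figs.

1.2 M

With Co³⁺/Co²⁺ at the cathode and Hg²⁺/Hg at the anode, E°cell = +1.83 − (+0.85) = +0.98 V (n = 2).
From the Nernst equation, log Q = n(E° − E)/0.0592 = 2·(+0.98 − (+0.813))/0.0592 = 5.642.
The balanced reaction is 2 Co³⁺(aq) + Hg(l) → 2 Co²⁺(aq) + Hg²⁺(aq), so Q = ([Co²⁺(aq)]^2·[Hg²⁺(aq)]) / [Co³⁺(aq)]^2.
Isolating [Hg²⁺(aq)] in Q = 10^{5.642} yields log [Hg²⁺(aq)] = 0.091, i.e. 1.2 M.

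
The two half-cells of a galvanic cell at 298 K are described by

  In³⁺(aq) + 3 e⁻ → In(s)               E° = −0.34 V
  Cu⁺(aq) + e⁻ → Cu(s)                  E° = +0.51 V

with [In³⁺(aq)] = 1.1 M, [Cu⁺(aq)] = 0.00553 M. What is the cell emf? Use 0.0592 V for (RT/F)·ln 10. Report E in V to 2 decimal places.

+0.72 V

Since E°(Cu⁺/Cu) > E°(In³⁺/In), Cu⁺/Cu serves as the cathode.
E°cell = E°cat − E°an = +0.51 − (−0.34) = +0.85 V; n = 3.
For the overall reaction 3 Cu⁺(aq) + In(s) → 3 Cu(s) + In³⁺(aq), Q = [In³⁺(aq)] / [Cu⁺(aq)]^3 = 6.5×10^6, giving log Q = 6.813.
By the Nernst equation, E = +0.85 − (0.0592/3)·(6.813) = +0.72 V.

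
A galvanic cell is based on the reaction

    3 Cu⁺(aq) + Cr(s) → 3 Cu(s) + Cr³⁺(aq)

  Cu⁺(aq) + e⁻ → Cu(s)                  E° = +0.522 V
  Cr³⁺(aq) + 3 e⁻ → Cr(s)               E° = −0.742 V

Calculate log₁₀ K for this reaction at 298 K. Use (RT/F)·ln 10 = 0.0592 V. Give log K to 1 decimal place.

The Cu⁺/Cu couple is reduced (cathode); E°cell = +0.522 − (−0.742) = +1.264 V with n = 3.
At equilibrium E = 0, so log K = nE°cell / 0.0592 = (3)(+1.264) / 0.0592 = 64.1.

log K = 64.1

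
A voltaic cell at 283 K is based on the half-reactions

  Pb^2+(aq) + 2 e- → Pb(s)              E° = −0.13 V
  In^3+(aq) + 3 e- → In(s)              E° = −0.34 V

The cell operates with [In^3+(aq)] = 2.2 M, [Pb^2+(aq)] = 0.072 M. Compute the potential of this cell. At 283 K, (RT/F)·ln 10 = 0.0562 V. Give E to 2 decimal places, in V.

+0.17 V

The Pb²⁺/Pb couple has the more positive E°, so it is the cathode; In³⁺/In is the anode.
E°cell = E°cat − E°an = −0.13 − (−0.34) = +0.21 V; n = 6.
The balanced reaction is 3 Pb^2+(aq) + 2 In(s) → 3 Pb(s) + 2 In^3+(aq), so Q = [In^3+(aq)]^2 / [Pb^2+(aq)]^3 = 1.3×10^4 and log Q = 4.113.
E = E° − (0.0562/n)·log Q = +0.21 − (0.0562/6)(4.113) = +0.17 V.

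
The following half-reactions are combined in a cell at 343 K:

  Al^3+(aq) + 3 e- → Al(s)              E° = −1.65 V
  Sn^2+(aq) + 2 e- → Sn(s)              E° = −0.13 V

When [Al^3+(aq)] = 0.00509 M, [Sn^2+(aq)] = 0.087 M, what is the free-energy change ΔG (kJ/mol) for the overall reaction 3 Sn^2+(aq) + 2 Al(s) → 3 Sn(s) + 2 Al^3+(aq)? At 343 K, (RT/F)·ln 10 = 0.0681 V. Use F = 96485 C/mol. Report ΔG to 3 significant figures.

E°cell = −0.13 − (−1.65) = +1.52 V; the balanced reaction transfers n = 6 electrons.
Here Q = [Al^3+(aq)]^2 / [Sn^2+(aq)]^3 = 0.0393 (log Q = −1.405), giving E = +1.52 − (0.0681/6)·(−1.405) = +1.5359 V.
Finally ΔG = −nFE = −(6)(96485 C/mol)(+1.5359 V) = −889 kJ/mol.

−889 kJ/mol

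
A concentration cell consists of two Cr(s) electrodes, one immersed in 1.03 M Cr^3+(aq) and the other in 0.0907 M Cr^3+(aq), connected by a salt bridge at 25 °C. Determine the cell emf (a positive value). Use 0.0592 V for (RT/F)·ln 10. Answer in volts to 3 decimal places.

For a concentration cell E°cell = 0, since both electrodes use the same couple.
The compartment with the higher Cr^3+(aq) concentration (1.03 M) acts as the cathode; ions are reduced there and produced at the dilute (0.0907 M) anode.
With n = 3, Ecell = −(0.0592/3)·log([dilute]/[conc]) = −(0.0592/3)·log(0.0907/1.03) = +0.021 V.

0.021 V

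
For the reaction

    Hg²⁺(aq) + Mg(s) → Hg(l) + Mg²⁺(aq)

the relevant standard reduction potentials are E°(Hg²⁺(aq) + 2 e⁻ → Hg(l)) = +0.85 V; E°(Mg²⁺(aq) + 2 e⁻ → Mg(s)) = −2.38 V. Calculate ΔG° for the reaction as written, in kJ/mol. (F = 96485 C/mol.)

−623 kJ/mol

In the reaction as written Hg²⁺(aq) is reduced, so the Hg²⁺/Hg couple is the cathode and Mg²⁺/Mg is the anode.
E°cell = +0.85 − (−2.38) = +3.23 V; balancing electrons gives n = 2.
ΔG° = −nFE°cell = −(2)(96485)(+3.23) J/mol = −623 kJ/mol.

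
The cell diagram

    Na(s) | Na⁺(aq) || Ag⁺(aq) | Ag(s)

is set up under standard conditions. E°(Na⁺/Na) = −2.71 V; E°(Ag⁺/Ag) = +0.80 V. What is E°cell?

+3.51 V

By convention the left-hand electrode in cell notation is the anode (oxidation) and the right-hand electrode is the cathode (reduction).
E°cell = E°(right) − E°(left) = +0.80 − (−2.71) = +3.51 V.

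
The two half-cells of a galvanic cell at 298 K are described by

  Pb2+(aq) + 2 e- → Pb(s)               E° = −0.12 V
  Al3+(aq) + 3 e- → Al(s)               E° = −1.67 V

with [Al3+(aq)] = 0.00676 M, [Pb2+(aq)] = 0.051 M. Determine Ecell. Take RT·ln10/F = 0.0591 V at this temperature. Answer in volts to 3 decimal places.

+1.555 V

Since E°(Pb²⁺/Pb) > E°(Al³⁺/Al), Pb²⁺/Pb serves as the cathode.
E°cell = E°cat − E°an = −0.12 − (−1.67) = +1.55 V; n = 6.
The balanced reaction is 3 Pb2+(aq) + 2 Al(s) → 3 Pb(s) + 2 Al3+(aq), so Q = [Al3+(aq)]^2 / [Pb2+(aq)]^3 = 0.344 and log Q = −0.463.
By the Nernst equation, E = +1.55 − (0.0591/6)·(−0.463) = +1.555 V.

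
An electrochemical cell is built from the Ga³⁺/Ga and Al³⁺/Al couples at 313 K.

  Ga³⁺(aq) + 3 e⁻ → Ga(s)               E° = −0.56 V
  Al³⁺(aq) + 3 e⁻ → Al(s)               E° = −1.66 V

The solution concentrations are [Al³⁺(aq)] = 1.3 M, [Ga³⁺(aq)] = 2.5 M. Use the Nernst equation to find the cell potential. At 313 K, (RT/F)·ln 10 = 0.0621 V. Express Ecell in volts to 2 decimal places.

The Ga³⁺/Ga couple has the more positive E°, so it is the cathode; Al³⁺/Al is the anode.
E°cell = −0.56 − (−1.66) = +1.10 V, with n = 3 electrons transferred.
The balanced reaction is Ga³⁺(aq) + Al(s) → Ga(s) + Al³⁺(aq), so Q = [Al³⁺(aq)] / [Ga³⁺(aq)] = 0.52 and log Q = −0.284.
Applying E = E° − (RT ln10/nF)·log Q gives +1.10 − (0.0621/3)(−0.284) = +1.11 V.

+1.11 V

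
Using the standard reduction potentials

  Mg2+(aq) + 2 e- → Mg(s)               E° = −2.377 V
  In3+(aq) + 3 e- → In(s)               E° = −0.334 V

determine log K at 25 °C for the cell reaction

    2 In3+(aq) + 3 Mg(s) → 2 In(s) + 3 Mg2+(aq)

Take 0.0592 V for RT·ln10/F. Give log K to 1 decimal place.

The In³⁺/In couple is reduced (cathode); E°cell = −0.334 − (−2.377) = +2.043 V with n = 6.
At equilibrium E = 0, so log K = nE°cell / 0.0592 = (6)(+2.043) / 0.0592 = 207.1.

log K = 207.1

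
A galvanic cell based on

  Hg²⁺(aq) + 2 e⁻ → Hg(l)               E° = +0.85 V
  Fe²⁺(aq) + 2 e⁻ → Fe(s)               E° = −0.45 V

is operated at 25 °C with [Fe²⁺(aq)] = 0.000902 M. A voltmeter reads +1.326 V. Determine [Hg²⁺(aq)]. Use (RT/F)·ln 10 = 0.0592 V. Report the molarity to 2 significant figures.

0.0068 M

Hg²⁺/Hg is the cathode (higher E°); E°cell = +0.85 − (−0.45) = +1.30 V with n = 2.
Since E = E° − (0.0592/n)·log Q, log Q = n(E° − E)/0.0592 = −0.878.
For Hg²⁺(aq) + Fe(s) → Hg(l) + Fe²⁺(aq), the reaction quotient is Q = [Fe²⁺(aq)] / [Hg²⁺(aq)].
Isolating [Hg²⁺(aq)] in Q = 10^{−0.878} yields log [Hg²⁺(aq)] = −2.167, i.e. 0.0068 M.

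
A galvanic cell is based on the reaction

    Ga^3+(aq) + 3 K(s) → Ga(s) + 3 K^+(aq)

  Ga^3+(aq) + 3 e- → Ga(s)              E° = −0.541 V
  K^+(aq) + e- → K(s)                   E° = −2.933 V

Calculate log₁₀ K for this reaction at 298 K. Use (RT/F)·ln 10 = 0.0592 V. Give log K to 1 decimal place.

The Ga³⁺/Ga couple is reduced (cathode); E°cell = −0.541 − (−2.933) = +2.392 V with n = 3.
At equilibrium E = 0, so log K = nE°cell / 0.0592 = (3)(+2.392) / 0.0592 = 121.2.

log K = 121.2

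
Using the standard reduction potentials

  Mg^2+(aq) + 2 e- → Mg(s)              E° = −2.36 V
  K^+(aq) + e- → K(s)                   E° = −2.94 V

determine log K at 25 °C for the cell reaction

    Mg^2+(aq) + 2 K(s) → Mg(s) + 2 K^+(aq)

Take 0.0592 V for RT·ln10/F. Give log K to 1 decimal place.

The Mg²⁺/Mg couple is reduced (cathode); E°cell = −2.36 − (−2.94) = +0.58 V with n = 2.
At equilibrium E = 0, so log K = nE°cell / 0.0592 = (2)(+0.58) / 0.0592 = 19.6.

log K = 19.6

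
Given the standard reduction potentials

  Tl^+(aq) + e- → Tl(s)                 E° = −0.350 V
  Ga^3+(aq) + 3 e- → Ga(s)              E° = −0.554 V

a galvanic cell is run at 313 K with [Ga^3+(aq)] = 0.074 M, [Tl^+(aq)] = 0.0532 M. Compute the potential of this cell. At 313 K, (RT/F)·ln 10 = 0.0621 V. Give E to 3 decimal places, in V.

The Tl⁺/Tl couple has the more positive E°, so it is the cathode; Ga³⁺/Ga is the anode.
The standard potential is −0.350 − (−0.554) = +0.204 V and the balanced reaction transfers n = 3 electrons.
The balanced reaction is 3 Tl^+(aq) + Ga(s) → 3 Tl(s) + Ga^3+(aq), so Q = [Ga^3+(aq)] / [Tl^+(aq)]^3 = 491 and log Q = 2.691.
By the Nernst equation, E = +0.204 − (0.0621/3)·(2.691) = +0.148 V.

+0.148 V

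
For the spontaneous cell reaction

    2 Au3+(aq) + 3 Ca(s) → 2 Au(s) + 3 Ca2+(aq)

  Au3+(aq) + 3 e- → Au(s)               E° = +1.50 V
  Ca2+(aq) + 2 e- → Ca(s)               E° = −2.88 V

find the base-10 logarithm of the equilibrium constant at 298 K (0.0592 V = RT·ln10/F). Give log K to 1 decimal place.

log K = 443.9

The Au³⁺/Au couple is reduced (cathode); E°cell = +1.50 − (−2.88) = +4.38 V with n = 6.
At equilibrium E = 0, so log K = nE°cell / 0.0592 = (6)(+4.38) / 0.0592 = 443.9.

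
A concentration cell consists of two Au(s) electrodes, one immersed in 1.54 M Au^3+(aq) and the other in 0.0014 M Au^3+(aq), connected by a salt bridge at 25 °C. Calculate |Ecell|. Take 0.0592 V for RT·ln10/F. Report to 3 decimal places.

0.060 V

For a concentration cell E°cell = 0, since both electrodes use the same couple.
The compartment with the higher Au^3+(aq) concentration (1.54 M) acts as the cathode; ions are reduced there and produced at the dilute (0.0014 M) anode.
With n = 3, Ecell = −(0.0592/3)·log([dilute]/[conc]) = −(0.0592/3)·log(0.0014/1.54) = +0.060 V.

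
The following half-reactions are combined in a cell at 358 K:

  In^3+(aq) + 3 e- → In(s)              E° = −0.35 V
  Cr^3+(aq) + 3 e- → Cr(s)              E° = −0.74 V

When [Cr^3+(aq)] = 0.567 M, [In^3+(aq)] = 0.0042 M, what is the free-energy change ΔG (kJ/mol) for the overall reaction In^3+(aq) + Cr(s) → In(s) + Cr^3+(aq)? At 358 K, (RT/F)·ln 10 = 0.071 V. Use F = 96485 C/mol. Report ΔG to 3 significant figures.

E°cell = −0.35 − (−0.74) = +0.39 V; the balanced reaction transfers n = 3 electrons.
Here Q = [Cr^3+(aq)] / [In^3+(aq)] = 135 (log Q = 2.130), giving E = +0.39 − (0.071/3)·(2.130) = +0.3396 V.
Then ΔG = −nFE = −3 × 96485 × +0.3396 J/mol = −98.3 kJ/mol.

−98.3 kJ/mol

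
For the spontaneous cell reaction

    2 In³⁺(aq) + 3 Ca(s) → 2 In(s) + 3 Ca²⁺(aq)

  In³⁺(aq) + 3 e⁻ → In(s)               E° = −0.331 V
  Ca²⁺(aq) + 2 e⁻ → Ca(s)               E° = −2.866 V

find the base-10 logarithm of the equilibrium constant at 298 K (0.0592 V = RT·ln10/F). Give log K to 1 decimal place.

The In³⁺/In couple is reduced (cathode); E°cell = −0.331 − (−2.866) = +2.535 V with n = 6.
At equilibrium E = 0, so log K = nE°cell / 0.0592 = (6)(+2.535) / 0.0592 = 256.9.

log K = 256.9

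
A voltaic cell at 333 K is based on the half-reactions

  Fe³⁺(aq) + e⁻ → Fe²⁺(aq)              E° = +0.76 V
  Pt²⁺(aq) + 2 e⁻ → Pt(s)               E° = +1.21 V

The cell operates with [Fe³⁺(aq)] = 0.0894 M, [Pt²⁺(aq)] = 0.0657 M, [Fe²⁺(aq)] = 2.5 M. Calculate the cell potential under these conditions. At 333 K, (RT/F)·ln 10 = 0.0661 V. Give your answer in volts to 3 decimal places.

+0.507 V

Pt²⁺/Pt is reduced (cathode, E° = +1.21 V) and Fe³⁺/Fe²⁺ is oxidized (anode).
The standard potential is +1.21 − (+0.76) = +0.45 V and the balanced reaction transfers n = 2 electrons.
The balanced reaction is Pt²⁺(aq) + 2 Fe²⁺(aq) → Pt(s) + 2 Fe³⁺(aq), so Q = [Fe³⁺(aq)]^2 / ([Pt²⁺(aq)]·[Fe²⁺(aq)]^2) = 0.0195 and log Q = −1.711.
Applying E = E° − (RT ln10/nF)·log Q gives +0.45 − (0.0661/2)(−1.711) = +0.507 V.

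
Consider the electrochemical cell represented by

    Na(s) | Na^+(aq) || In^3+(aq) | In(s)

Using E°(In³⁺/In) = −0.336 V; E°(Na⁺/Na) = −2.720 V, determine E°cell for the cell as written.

+2.384 V

By convention the left-hand electrode in cell notation is the anode (oxidation) and the right-hand electrode is the cathode (reduction).
E°cell = E°(right) − E°(left) = −0.336 − (−2.720) = +2.384 V.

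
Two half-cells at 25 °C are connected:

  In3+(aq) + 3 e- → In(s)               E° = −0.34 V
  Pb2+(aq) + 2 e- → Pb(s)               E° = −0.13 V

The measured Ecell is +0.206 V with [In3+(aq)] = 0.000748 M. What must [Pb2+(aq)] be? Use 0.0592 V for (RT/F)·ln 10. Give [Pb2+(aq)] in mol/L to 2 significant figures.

Pb²⁺/Pb is the cathode (higher E°); E°cell = −0.13 − (−0.34) = +0.21 V with n = 6.
Rearranging E = E° − (0.0592/n)·log Q gives log Q = 6(+0.21 − (+0.206))/0.0592 = 0.405.
Balancing electrons gives 3 Pb2+(aq) + 2 In(s) → 3 Pb(s) + 2 In3+(aq); thus Q = [In3+(aq)]^2 / [Pb2+(aq)]^3.
Solving for the unknown gives log [Pb2+(aq)] = −2.219, so [Pb2+(aq)] ≈ 0.0060 M.

0.0060 M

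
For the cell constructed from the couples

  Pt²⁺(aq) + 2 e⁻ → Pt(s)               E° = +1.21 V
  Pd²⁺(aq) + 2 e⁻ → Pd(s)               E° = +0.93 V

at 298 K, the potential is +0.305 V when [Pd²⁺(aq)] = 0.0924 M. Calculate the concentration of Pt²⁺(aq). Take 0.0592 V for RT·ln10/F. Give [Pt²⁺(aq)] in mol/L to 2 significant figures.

The Pt²⁺/Pt couple has the larger reduction potential, so it is the cathode: E°cell = +1.21 − (+0.93) = +0.28 V and n = 2.
From the Nernst equation, log Q = n(E° − E)/0.0592 = 2·(+0.28 − (+0.305))/0.0592 = −0.845.
Balancing electrons gives Pt²⁺(aq) + Pd(s) → Pt(s) + Pd²⁺(aq); thus Q = [Pd²⁺(aq)] / [Pt²⁺(aq)].
Substituting the known concentrations and solving, log [Pt²⁺(aq)] = −0.189 and [Pt²⁺(aq)] = 0.65 M.

0.65 M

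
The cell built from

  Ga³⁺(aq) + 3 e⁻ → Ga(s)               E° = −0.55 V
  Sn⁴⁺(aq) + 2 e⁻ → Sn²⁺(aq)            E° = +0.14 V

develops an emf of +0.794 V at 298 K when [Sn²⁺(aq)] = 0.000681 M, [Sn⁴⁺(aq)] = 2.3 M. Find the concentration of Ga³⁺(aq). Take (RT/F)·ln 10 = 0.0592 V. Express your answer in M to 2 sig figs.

The Sn⁴⁺/Sn²⁺ couple has the larger reduction potential, so it is the cathode: E°cell = +0.14 − (−0.55) = +0.69 V and n = 6.
From the Nernst equation, log Q = n(E° − E)/0.0592 = 6·(+0.69 − (+0.794))/0.0592 = −10.541.
The balanced reaction is 3 Sn⁴⁺(aq) + 2 Ga(s) → 3 Sn²⁺(aq) + 2 Ga³⁺(aq), so Q = ([Sn²⁺(aq)]^3·[Ga³⁺(aq)]^2) / [Sn⁴⁺(aq)]^3.
Solving for the unknown gives log [Ga³⁺(aq)] = 0.022, so [Ga³⁺(aq)] ≈ 1.1 M.

1.1 M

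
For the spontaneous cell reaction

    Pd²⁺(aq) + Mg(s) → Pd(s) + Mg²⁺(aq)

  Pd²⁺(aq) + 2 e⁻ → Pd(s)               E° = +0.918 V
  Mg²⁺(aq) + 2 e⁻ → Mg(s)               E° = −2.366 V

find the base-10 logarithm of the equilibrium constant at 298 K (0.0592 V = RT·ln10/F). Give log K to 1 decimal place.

The Pd²⁺/Pd couple is reduced (cathode); E°cell = +0.918 − (−2.366) = +3.284 V with n = 2.
At equilibrium E = 0, so log K = nE°cell / 0.0592 = (2)(+3.284) / 0.0592 = 110.9.

log K = 110.9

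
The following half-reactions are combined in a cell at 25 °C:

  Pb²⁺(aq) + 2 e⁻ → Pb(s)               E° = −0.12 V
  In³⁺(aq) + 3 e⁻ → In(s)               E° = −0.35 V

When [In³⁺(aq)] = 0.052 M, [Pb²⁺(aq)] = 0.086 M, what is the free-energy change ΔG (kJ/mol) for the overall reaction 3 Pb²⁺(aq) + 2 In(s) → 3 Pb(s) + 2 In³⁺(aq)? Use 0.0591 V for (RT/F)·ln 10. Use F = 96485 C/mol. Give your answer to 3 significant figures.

−130 kJ/mol

E°cell = −0.12 − (−0.35) = +0.23 V; the balanced reaction transfers n = 6 electrons.
Here Q = [In³⁺(aq)]^2 / [Pb²⁺(aq)]^3 = 4.25 (log Q = 0.629), giving E = +0.23 − (0.0591/6)·(0.629) = +0.2238 V.
ΔG = −nFE = −(6)(96485)(+0.2238) J/mol = −130 kJ/mol.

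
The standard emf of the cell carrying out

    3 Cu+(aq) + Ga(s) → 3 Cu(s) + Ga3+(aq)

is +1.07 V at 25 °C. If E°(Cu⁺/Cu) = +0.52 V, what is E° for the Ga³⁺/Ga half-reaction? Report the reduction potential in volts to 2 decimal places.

In the reaction as written the Cu⁺/Cu couple is reduced (cathode) and Ga³⁺/Ga is oxidized (anode), so E°cell = E°(Cu⁺/Cu) − E°(Ga³⁺/Ga).
E°(Ga³⁺/Ga) = E°(cathode) − E°cell = +0.52 − (+1.07) = −0.55 V.

−0.55 V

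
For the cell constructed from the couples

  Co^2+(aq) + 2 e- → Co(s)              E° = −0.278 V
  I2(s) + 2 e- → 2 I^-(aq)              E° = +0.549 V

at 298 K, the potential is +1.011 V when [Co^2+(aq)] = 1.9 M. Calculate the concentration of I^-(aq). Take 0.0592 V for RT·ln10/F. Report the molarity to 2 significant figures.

0.00057 M

The I₂/I⁻ couple has the larger reduction potential, so it is the cathode: E°cell = +0.549 − (−0.278) = +0.827 V and n = 2.
Since E = E° − (0.0592/n)·log Q, log Q = n(E° − E)/0.0592 = −6.216.
For I2(s) + Co(s) → 2 I^-(aq) + Co^2+(aq), the reaction quotient is Q = [I^-(aq)]^2·[Co^2+(aq)].
Substituting the known concentrations and solving, log [I^-(aq)] = −3.247 and [I^-(aq)] = 0.00057 M.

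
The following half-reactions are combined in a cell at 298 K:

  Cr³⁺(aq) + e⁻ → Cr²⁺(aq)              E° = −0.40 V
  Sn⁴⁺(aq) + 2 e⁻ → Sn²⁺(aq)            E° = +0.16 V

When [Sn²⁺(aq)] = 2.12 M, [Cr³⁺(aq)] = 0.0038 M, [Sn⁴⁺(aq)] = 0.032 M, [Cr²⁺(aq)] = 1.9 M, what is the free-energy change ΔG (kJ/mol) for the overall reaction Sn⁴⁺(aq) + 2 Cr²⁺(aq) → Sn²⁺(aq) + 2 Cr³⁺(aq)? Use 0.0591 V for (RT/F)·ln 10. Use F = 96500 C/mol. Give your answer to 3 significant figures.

E°cell = +0.16 − (−0.40) = +0.56 V; the balanced reaction transfers n = 2 electrons.
Q = ([Sn²⁺(aq)]·[Cr³⁺(aq)]^2) / ([Sn⁴⁺(aq)]·[Cr²⁺(aq)]^2) = 0.000265, so log Q = −3.577 and E = +0.56 − (0.0591/2)(−3.577) = +0.6657 V.
Finally ΔG = −nFE = −(2)(96500 C/mol)(+0.6657 V) = −128 kJ/mol.

−128 kJ/mol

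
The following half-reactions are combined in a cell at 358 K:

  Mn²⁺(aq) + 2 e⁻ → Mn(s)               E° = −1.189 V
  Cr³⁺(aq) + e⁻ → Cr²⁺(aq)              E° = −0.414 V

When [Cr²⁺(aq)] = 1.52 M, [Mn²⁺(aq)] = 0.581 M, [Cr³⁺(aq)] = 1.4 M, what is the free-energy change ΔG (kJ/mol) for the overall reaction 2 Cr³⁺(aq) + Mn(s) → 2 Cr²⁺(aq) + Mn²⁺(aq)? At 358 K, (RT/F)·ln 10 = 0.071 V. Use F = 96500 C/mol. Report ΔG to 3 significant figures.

−151 kJ/mol

The standard cell potential is −0.414 − (−1.189) = +0.775 V, with n = 2 electrons in the balanced equation.
Q = ([Cr²⁺(aq)]^2·[Mn²⁺(aq)]) / [Cr³⁺(aq)]^2 = 0.685, so log Q = −0.164 and E = +0.775 − (0.071/2)(−0.164) = +0.7808 V.
Then ΔG = −nFE = −2 × 96500 × +0.7808 J/mol = −151 kJ/mol.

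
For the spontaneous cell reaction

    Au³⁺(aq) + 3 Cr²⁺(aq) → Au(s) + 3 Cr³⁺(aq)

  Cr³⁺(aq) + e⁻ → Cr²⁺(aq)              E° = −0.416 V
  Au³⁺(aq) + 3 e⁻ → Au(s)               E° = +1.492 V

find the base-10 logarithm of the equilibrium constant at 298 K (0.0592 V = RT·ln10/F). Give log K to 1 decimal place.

The Au³⁺/Au couple is reduced (cathode); E°cell = +1.492 − (−0.416) = +1.908 V with n = 3.
At equilibrium E = 0, so log K = nE°cell / 0.0592 = (3)(+1.908) / 0.0592 = 96.7.

log K = 96.7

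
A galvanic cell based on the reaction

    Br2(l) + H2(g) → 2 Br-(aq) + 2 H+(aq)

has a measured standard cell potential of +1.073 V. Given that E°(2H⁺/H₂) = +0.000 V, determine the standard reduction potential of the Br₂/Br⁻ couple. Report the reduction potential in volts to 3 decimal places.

In the reaction as written the Br₂/Br⁻ couple is reduced (cathode) and 2H⁺/H₂ is oxidized (anode), so E°cell = E°(Br₂/Br⁻) − E°(2H⁺/H₂).
E°(Br₂/Br⁻) = E°cell + E°(anode) = +1.073 + (+0.000) = +1.073 V.

+1.073 V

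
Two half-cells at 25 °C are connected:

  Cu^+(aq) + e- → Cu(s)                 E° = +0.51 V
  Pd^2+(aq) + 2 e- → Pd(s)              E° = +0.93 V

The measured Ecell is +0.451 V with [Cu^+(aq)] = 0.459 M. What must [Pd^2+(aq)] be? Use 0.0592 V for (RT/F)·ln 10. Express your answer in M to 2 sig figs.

2.3 M

The Pd²⁺/Pd couple has the larger reduction potential, so it is the cathode: E°cell = +0.93 − (+0.51) = +0.42 V and n = 2.
From the Nernst equation, log Q = n(E° − E)/0.0592 = 2·(+0.42 − (+0.451))/0.0592 = −1.047.
Balancing electrons gives Pd^2+(aq) + 2 Cu(s) → Pd(s) + 2 Cu^+(aq); thus Q = [Cu^+(aq)]^2 / [Pd^2+(aq)].
Substituting the known concentrations and solving, log [Pd^2+(aq)] = 0.371 and [Pd^2+(aq)] = 2.3 M.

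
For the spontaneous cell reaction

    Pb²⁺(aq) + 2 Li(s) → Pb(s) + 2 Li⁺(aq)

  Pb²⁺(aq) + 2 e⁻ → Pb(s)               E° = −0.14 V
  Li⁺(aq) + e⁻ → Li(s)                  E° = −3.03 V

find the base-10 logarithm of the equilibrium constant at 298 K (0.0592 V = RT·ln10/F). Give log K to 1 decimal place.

The Pb²⁺/Pb couple is reduced (cathode); E°cell = −0.14 − (−3.03) = +2.89 V with n = 2.
At equilibrium E = 0, so log K = nE°cell / 0.0592 = (2)(+2.89) / 0.0592 = 97.6.

log K = 97.6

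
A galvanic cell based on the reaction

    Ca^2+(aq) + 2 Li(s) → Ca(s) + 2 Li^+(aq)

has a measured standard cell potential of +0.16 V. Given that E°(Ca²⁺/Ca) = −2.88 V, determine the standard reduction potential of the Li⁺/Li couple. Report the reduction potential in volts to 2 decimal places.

In the reaction as written the Ca²⁺/Ca couple is reduced (cathode) and Li⁺/Li is oxidized (anode), so E°cell = E°(Ca²⁺/Ca) − E°(Li⁺/Li).
E°(Li⁺/Li) = E°(cathode) − E°cell = −2.88 − (+0.16) = −3.04 V.

−3.04 V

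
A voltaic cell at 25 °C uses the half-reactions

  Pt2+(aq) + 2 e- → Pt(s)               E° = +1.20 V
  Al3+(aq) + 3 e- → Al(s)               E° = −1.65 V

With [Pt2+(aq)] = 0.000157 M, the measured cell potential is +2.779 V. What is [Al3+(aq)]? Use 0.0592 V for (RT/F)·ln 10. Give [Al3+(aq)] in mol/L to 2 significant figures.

0.0078 M

Pt²⁺/Pt is the cathode (higher E°); E°cell = +1.20 − (−1.65) = +2.85 V with n = 6.
Since E = E° − (0.0592/n)·log Q, log Q = n(E° − E)/0.0592 = 7.196.
The balanced reaction is 3 Pt2+(aq) + 2 Al(s) → 3 Pt(s) + 2 Al3+(aq), so Q = [Al3+(aq)]^2 / [Pt2+(aq)]^3.
Substituting the known concentrations and solving, log [Al3+(aq)] = −2.108 and [Al3+(aq)] = 0.0078 M.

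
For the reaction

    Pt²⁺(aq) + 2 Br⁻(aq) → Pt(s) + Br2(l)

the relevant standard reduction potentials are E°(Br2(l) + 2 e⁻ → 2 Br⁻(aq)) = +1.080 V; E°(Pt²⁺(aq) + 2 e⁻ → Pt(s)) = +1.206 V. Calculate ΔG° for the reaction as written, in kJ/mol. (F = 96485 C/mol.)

In the reaction as written Pt²⁺(aq) is reduced, so the Pt²⁺/Pt couple is the cathode and Br₂/Br⁻ is the anode.
E°cell = +1.206 − (+1.080) = +0.126 V; balancing electrons gives n = 2.
ΔG° = −nFE°cell = −(2)(96485)(+0.126) J/mol = −24.3 kJ/mol.

−24.3 kJ/mol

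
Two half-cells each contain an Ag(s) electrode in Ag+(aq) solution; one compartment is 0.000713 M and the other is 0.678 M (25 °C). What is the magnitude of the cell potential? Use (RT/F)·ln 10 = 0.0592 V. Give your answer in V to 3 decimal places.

0.176 V

For a concentration cell E°cell = 0, since both electrodes use the same couple.
The compartment with the higher Ag+(aq) concentration (0.678 M) acts as the cathode; ions are reduced there and produced at the dilute (0.000713 M) anode.
With n = 1, Ecell = −(0.0592/1)·log([dilute]/[conc]) = −(0.0592/1)·log(0.000713/0.678) = +0.176 V.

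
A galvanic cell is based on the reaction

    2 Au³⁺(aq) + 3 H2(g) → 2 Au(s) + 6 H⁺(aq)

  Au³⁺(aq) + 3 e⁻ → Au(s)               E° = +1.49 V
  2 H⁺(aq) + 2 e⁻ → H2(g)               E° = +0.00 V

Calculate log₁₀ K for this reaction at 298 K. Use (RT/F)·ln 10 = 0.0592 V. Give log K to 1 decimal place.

The Au³⁺/Au couple is reduced (cathode); E°cell = +1.49 − (+0.00) = +1.49 V with n = 6.
At equilibrium E = 0, so log K = nE°cell / 0.0592 = (6)(+1.49) / 0.0592 = 151.0.

log K = 151.0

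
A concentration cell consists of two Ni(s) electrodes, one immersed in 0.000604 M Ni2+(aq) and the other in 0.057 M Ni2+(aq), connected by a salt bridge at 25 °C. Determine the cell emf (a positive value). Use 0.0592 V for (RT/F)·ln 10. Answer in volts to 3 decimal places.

For a concentration cell E°cell = 0, since both electrodes use the same couple.
The compartment with the higher Ni2+(aq) concentration (0.057 M) acts as the cathode; ions are reduced there and produced at the dilute (0.000604 M) anode.
With n = 2, Ecell = −(0.0592/2)·log([dilute]/[conc]) = −(0.0592/2)·log(0.000604/0.057) = +0.058 V.

0.058 V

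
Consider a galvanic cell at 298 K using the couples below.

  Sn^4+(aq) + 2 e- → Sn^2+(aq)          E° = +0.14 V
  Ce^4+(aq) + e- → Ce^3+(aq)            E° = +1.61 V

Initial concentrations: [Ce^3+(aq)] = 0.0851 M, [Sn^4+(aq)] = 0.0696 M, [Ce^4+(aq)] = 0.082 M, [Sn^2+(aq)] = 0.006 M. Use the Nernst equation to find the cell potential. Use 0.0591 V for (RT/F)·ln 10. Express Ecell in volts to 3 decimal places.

The Ce⁴⁺/Ce³⁺ couple has the more positive E°, so it is the cathode; Sn⁴⁺/Sn²⁺ is the anode.
E°cell = +1.61 − (+0.14) = +1.47 V, with n = 2 electrons transferred.
Balancing gives 2 Ce^4+(aq) + Sn^2+(aq) → 2 Ce^3+(aq) + Sn^4+(aq); hence Q = ([Ce^3+(aq)]^2·[Sn^4+(aq)]) / ([Ce^4+(aq)]^2·[Sn^2+(aq)]) = 12.5 (log Q = 1.097).
By the Nernst equation, E = +1.47 − (0.0591/2)·(1.097) = +1.438 V.

+1.438 V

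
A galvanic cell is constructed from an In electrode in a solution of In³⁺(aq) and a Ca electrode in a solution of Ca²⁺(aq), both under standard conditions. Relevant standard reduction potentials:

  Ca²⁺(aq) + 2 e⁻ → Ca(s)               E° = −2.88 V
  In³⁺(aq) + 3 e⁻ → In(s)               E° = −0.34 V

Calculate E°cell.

The In³⁺/In couple has the higher E°, so In ion is reduced (cathode) and Ca is oxidized (anode).
E°cell = E°(cathode) − E°(anode) = −0.34 − (−2.88) = +2.54 V.

+2.54 V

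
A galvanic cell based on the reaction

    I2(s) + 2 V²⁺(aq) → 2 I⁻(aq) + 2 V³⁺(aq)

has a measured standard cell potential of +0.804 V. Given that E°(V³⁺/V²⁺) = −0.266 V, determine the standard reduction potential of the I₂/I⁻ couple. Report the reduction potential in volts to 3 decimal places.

+0.538 V

In the reaction as written the I₂/I⁻ couple is reduced (cathode) and V³⁺/V²⁺ is oxidized (anode), so E°cell = E°(I₂/I⁻) − E°(V³⁺/V²⁺).
E°(I₂/I⁻) = E°cell + E°(anode) = +0.804 + (−0.266) = +0.538 V.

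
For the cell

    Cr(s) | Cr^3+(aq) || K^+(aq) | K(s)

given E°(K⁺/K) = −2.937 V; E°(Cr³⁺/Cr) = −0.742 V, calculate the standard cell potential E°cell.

−2.195 V

By convention the left-hand electrode in cell notation is the anode (oxidation) and the right-hand electrode is the cathode (reduction).
E°cell = E°(right) − E°(left) = −2.937 − (−0.742) = −2.195 V.
The negative sign shows that, as written, the cell would require an external voltage to drive the reaction.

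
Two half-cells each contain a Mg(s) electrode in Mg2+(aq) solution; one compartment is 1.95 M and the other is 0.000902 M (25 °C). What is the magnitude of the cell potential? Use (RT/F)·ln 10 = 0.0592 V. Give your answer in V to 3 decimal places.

0.099 V

For a concentration cell E°cell = 0, since both electrodes use the same couple.
The compartment with the higher Mg2+(aq) concentration (1.95 M) acts as the cathode; ions are reduced there and produced at the dilute (0.000902 M) anode.
With n = 2, Ecell = −(0.0592/2)·log([dilute]/[conc]) = −(0.0592/2)·log(0.000902/1.95) = +0.099 V.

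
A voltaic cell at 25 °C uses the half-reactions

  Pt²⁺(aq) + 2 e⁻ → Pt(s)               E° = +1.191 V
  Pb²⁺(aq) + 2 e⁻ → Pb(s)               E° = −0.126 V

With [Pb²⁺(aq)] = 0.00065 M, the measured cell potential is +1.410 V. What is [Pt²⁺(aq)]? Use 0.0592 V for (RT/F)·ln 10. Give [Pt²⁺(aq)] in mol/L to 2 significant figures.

With Pt²⁺/Pt at the cathode and Pb²⁺/Pb at the anode, E°cell = +1.191 − (−0.126) = +1.317 V (n = 2).
Rearranging E = E° − (0.0592/n)·log Q gives log Q = 2(+1.317 − (+1.410))/0.0592 = −3.142.
The balanced reaction is Pt²⁺(aq) + Pb(s) → Pt(s) + Pb²⁺(aq), so Q = [Pb²⁺(aq)] / [Pt²⁺(aq)].
Solving for the unknown gives log [Pt²⁺(aq)] = −0.045, so [Pt²⁺(aq)] ≈ 0.90 M.

0.90 M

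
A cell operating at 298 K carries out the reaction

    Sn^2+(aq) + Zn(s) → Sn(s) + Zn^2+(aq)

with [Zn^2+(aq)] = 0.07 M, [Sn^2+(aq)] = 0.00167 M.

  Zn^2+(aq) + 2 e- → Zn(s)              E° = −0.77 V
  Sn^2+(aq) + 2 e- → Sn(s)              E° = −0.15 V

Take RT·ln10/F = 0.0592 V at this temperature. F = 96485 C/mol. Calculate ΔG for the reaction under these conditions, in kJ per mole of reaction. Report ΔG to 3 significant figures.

With Sn²⁺/Sn reduced at the cathode, E°cell = −0.15 − (−0.77) = +0.62 V and n = 2.
Here Q = [Zn^2+(aq)] / [Sn^2+(aq)] = 41.9 (log Q = 1.622), giving E = +0.62 − (0.0592/2)·(1.622) = +0.5720 V.
Finally ΔG = −nFE = −(2)(96485 C/mol)(+0.5720 V) = −110 kJ/mol.

−110 kJ/mol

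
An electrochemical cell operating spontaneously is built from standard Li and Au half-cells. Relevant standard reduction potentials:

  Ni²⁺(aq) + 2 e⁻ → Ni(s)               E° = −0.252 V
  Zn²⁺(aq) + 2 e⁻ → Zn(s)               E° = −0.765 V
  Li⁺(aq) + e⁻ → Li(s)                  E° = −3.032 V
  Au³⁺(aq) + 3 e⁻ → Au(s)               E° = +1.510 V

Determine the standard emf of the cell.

The Au³⁺/Au couple has the higher E°, so Au ion is reduced (cathode) and Li is oxidized (anode).
E°cell = E°(cathode) − E°(anode) = +1.510 − (−3.032) = +4.542 V.

+4.542 V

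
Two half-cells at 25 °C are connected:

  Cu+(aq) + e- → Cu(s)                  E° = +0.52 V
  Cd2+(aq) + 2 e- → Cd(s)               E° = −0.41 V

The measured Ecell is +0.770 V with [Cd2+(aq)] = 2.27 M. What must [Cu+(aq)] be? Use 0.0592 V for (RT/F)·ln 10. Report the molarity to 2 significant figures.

0.0030 M

The Cu⁺/Cu couple has the larger reduction potential, so it is the cathode: E°cell = +0.52 − (−0.41) = +0.93 V and n = 2.
Since E = E° − (0.0592/n)·log Q, log Q = n(E° − E)/0.0592 = 5.405.
For 2 Cu+(aq) + Cd(s) → 2 Cu(s) + Cd2+(aq), the reaction quotient is Q = [Cd2+(aq)] / [Cu+(aq)]^2.
Isolating [Cu+(aq)] in Q = 10^{5.405} yields log [Cu+(aq)] = −2.524, i.e. 0.0030 M.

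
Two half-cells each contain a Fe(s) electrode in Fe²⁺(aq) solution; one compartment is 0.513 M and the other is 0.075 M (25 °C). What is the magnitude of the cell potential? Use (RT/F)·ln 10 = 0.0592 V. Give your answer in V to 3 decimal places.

0.025 V

For a concentration cell E°cell = 0, since both electrodes use the same couple.
The compartment with the higher Fe²⁺(aq) concentration (0.513 M) acts as the cathode; ions are reduced there and produced at the dilute (0.075 M) anode.
With n = 2, Ecell = −(0.0592/2)·log([dilute]/[conc]) = −(0.0592/2)·log(0.075/0.513) = +0.025 V.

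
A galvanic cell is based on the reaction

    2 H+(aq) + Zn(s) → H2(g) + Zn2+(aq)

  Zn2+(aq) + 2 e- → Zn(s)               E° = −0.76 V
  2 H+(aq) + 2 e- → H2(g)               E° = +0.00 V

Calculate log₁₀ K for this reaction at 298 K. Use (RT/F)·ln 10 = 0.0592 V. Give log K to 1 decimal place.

The 2H⁺/H₂ couple is reduced (cathode); E°cell = +0.00 − (−0.76) = +0.76 V with n = 2.
At equilibrium E = 0, so log K = nE°cell / 0.0592 = (2)(+0.76) / 0.0592 = 25.7.

log K = 25.7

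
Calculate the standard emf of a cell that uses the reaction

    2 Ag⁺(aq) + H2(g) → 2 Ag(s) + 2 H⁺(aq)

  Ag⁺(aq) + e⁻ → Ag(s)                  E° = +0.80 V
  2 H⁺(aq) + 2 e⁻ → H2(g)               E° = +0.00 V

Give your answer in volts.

Ag⁺(aq) gains electrons, so the Ag⁺/Ag couple is the cathode; the 2H⁺/H₂ couple is the anode.
E°cell = E°(cathode) − E°(anode) = +0.80 − (+0.00) = +0.80 V.
The positive value indicates the reaction is spontaneous as written.

+0.80 V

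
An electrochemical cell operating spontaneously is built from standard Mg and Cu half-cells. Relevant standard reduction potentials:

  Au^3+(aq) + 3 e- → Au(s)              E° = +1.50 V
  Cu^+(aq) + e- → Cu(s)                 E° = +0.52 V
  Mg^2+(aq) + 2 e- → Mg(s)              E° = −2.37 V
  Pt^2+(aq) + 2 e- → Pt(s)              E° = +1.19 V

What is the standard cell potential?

Of the two couples in this cell, the one with the more positive reduction potential is reduced at the cathode: here that is Cu⁺/Cu (+0.52 V); Mg²⁺/Mg (−2.37 V) is the anode.
E°cell = E°(cathode) − E°(anode) = +0.52 − (−2.37) = +2.89 V.

+2.89 V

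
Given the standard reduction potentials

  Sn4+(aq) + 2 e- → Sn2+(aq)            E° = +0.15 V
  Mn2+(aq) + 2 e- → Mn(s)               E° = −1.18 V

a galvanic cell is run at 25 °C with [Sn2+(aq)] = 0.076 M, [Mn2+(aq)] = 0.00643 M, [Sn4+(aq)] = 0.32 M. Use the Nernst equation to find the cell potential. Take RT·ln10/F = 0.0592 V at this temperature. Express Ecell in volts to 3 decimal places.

The Sn⁴⁺/Sn²⁺ couple has the more positive E°, so it is the cathode; Mn²⁺/Mn is the anode.
E°cell = +0.15 − (−1.18) = +1.33 V, with n = 2 electrons transferred.
Balancing gives Sn4+(aq) + Mn(s) → Sn2+(aq) + Mn2+(aq); hence Q = ([Sn2+(aq)]·[Mn2+(aq)]) / [Sn4+(aq)] = 0.00153 (log Q = −2.816).
E = E° − (0.0592/n)·log Q = +1.33 − (0.0592/2)(−2.816) = +1.413 V.

+1.413 V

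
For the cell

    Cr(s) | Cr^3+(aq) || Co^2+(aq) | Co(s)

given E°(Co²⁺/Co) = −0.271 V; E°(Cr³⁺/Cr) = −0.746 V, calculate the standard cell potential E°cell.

By convention the left-hand electrode in cell notation is the anode (oxidation) and the right-hand electrode is the cathode (reduction).
E°cell = E°(right) − E°(left) = −0.271 − (−0.746) = +0.475 V.

+0.475 V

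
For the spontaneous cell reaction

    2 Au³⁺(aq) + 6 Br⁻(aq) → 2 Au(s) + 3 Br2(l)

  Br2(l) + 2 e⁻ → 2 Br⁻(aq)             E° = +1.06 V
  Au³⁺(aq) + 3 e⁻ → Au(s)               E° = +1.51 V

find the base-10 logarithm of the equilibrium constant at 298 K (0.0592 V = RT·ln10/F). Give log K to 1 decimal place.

The Au³⁺/Au couple is reduced (cathode); E°cell = +1.51 − (+1.06) = +0.45 V with n = 6.
At equilibrium E = 0, so log K = nE°cell / 0.0592 = (6)(+0.45) / 0.0592 = 45.6.

log K = 45.6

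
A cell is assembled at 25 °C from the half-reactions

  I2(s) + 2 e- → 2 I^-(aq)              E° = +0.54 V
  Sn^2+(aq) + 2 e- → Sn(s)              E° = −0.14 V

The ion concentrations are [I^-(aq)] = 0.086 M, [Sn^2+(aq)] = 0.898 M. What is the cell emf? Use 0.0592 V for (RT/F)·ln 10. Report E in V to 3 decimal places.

I₂/I⁻ is reduced (cathode, E° = +0.54 V) and Sn²⁺/Sn is oxidized (anode).
E°cell = E°cat − E°an = +0.54 − (−0.14) = +0.68 V; n = 2.
The balanced reaction is I2(s) + Sn(s) → 2 I^-(aq) + Sn^2+(aq), so Q = [I^-(aq)]^2·[Sn^2+(aq)] = 0.00664 and log Q = −2.178.
By the Nernst equation, E = +0.68 − (0.0592/2)·(−2.178) = +0.744 V.

+0.744 V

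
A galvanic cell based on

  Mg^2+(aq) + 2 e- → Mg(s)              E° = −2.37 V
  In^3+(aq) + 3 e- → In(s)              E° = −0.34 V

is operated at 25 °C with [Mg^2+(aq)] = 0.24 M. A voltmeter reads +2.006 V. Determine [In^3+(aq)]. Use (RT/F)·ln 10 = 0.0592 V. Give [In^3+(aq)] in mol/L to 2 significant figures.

0.0071 M

With In³⁺/In at the cathode and Mg²⁺/Mg at the anode, E°cell = −0.34 − (−2.37) = +2.03 V (n = 6).
From the Nernst equation, log Q = n(E° − E)/0.0592 = 6·(+2.03 − (+2.006))/0.0592 = 2.432.
For 2 In^3+(aq) + 3 Mg(s) → 2 In(s) + 3 Mg^2+(aq), the reaction quotient is Q = [Mg^2+(aq)]^3 / [In^3+(aq)]^2.
Isolating [In^3+(aq)] in Q = 10^{2.432} yields log [In^3+(aq)] = −2.146, i.e. 0.0071 M.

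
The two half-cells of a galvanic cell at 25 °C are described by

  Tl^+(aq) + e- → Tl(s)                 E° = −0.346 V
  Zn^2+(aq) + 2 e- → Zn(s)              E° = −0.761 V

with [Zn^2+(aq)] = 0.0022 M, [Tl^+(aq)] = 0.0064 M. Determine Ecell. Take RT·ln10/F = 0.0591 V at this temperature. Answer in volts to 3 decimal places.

Tl⁺/Tl is reduced (cathode, E° = −0.346 V) and Zn²⁺/Zn is oxidized (anode).
The standard potential is −0.346 − (−0.761) = +0.415 V and the balanced reaction transfers n = 2 electrons.
Balancing gives 2 Tl^+(aq) + Zn(s) → 2 Tl(s) + Zn^2+(aq); hence Q = [Zn^2+(aq)] / [Tl^+(aq)]^2 = 53.7 (log Q = 1.730).
E = E° − (0.0591/n)·log Q = +0.415 − (0.0591/2)(1.730) = +0.364 V.

+0.364 V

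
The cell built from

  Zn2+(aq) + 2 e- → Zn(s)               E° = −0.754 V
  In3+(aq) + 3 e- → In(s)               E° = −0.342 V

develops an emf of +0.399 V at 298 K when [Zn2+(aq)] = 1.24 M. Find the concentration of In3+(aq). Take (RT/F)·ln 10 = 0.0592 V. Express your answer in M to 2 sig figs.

The In³⁺/In couple has the larger reduction potential, so it is the cathode: E°cell = −0.342 − (−0.754) = +0.412 V and n = 6.
From the Nernst equation, log Q = n(E° − E)/0.0592 = 6·(+0.412 − (+0.399))/0.0592 = 1.318.
For 2 In3+(aq) + 3 Zn(s) → 2 In(s) + 3 Zn2+(aq), the reaction quotient is Q = [Zn2+(aq)]^3 / [In3+(aq)]^2.
Isolating [In3+(aq)] in Q = 10^{1.318} yields log [In3+(aq)] = −0.519, i.e. 0.30 M.

0.30 M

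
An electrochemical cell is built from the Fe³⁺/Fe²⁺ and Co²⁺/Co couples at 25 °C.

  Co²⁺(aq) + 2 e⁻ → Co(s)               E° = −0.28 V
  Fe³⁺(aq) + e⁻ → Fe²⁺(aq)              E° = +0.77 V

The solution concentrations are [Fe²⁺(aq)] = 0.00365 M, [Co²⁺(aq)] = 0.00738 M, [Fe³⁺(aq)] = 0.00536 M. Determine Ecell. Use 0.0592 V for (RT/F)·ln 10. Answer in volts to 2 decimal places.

+1.12 V

The Fe³⁺/Fe²⁺ couple has the more positive E°, so it is the cathode; Co²⁺/Co is the anode.
The standard potential is +0.77 − (−0.28) = +1.05 V and the balanced reaction transfers n = 2 electrons.
The balanced reaction is 2 Fe³⁺(aq) + Co(s) → 2 Fe²⁺(aq) + Co²⁺(aq), so Q = ([Fe²⁺(aq)]^2·[Co²⁺(aq)]) / [Fe³⁺(aq)]^2 = 0.00342 and log Q = −2.466.
By the Nernst equation, E = +1.05 − (0.0592/2)·(−2.466) = +1.12 V.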